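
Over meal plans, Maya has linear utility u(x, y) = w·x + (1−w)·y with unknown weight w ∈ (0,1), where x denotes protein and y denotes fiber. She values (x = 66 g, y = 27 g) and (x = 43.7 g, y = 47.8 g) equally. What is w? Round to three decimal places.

w = 0.483

Equating utilities: w·66 + (1−w)·27 = w·43.7 + (1−w)·47.8.
Collecting terms: w·22.3 = (1−w)·20.8.
So w/(1−w) = 20.8/22.3 = 0.9327, giving w = 20.8/(22.3+20.8) = 0.483.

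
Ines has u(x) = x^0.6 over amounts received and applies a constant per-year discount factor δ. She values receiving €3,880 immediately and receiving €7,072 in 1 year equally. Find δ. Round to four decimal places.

The payoff in 1 year is discounted by δ, so u(3880) = δ·u(7072) and δ = u(3880)/u(7072).
With u(x) = x^0.6: δ = 3880^0.6/7072^0.6 = (3880/7072)^0.6 = 0.69755.

δ ≈ 0.6975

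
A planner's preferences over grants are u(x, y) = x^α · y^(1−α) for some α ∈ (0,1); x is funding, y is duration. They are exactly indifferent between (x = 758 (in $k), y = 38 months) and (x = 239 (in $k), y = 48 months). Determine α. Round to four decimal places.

α ≈ 0.1683

The Cobb–Douglas utilities coincide, so 758^α·38^(1−α) = 239^α·48^(1−α).
(758/239)^α = (48/38)^(1−α); take logs: α·ln(758/239) = (1−α)·ln(48/38), i.e. α·1.1542198 = (1−α)·0.2336149.
With A = 1.1542198 and B = 0.2336149: α·A = (1−α)·B, so α = B/(A+B) = 0.2336149/1.3878347 ≈ 0.1683.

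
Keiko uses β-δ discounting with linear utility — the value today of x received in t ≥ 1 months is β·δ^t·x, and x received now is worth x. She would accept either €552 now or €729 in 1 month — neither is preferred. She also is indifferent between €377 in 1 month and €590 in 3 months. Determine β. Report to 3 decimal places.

Both payoffs in the second observation are in the future, so β drops out: δ^1·377 = δ^3·590 ⇒ δ^2 = 377/590 = 0.63898, so δ = 0.79936.
Substituting δ into 552 = β·δ·729: β = 552/(582.736) ≈ 0.947.

β ≈ 0.947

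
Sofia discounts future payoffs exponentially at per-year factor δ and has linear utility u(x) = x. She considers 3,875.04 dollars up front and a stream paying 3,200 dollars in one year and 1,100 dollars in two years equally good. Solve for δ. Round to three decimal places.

Present value of the stream is 3200·δ + 1100·δ². Indifference gives 3200δ + 1100δ² = 3875.04.
That is, 1100δ² + 3200δ − 3875.04 = 0, a quadratic in δ.
δ = (−3200 + √(3200² + 4·1100·3875.04)) / (2·1100) = (−3200 + √27290176.00) / 2200 ≈ 0.920.

δ ≈ 0.920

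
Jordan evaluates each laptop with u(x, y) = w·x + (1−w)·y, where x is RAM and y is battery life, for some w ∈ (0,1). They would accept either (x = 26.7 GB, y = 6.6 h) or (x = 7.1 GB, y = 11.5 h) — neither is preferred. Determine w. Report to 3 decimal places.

Equating utilities: w·26.7 + (1−w)·6.6 = w·7.1 + (1−w)·11.5.
Collecting terms: w·19.6 = (1−w)·4.9.
So w/(1−w) = 4.9/19.6 = 0.2500, giving w = 4.9/(19.6+4.9) = 0.200.

w = 0.200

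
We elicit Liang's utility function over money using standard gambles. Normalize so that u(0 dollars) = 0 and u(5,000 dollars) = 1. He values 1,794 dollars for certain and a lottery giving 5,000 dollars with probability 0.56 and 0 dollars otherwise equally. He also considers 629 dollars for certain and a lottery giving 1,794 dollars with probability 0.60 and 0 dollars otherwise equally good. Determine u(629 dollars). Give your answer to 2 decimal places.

0.34

From the first indifference, u(1,794 dollars) = 0.56·u(5,000 dollars) + 0.44·u(0 dollars) = 0.56·1 + 0.44·0 = 0.56.
Then u(629 dollars) = 0.60·u(1,794 dollars) + 0.40·u(0 dollars) = 0.60·0.56 + 0.40·0.00 = 0.3360.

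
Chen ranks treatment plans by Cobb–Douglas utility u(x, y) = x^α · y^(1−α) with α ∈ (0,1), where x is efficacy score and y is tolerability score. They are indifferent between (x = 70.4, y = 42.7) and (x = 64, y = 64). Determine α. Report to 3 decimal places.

The Cobb–Douglas utilities coincide, so 70.4^α·42.7^(1−α) = 64^α·64^(1−α).
(70.4/64)^α = (64/42.7)^(1−α); take logs: α·ln(70.4/64) = (1−α)·ln(64/42.7), i.e. α·0.095310 = (1−α)·0.404684.
So α/(1−α) = (0.404684)/(0.095310) = 4.245976, and α = 4.245976/5.245976 ≈ 0.809.

α ≈ 0.809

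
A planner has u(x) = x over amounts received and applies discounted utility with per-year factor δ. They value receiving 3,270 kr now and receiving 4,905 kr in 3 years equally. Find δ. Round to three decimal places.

δ ≈ 0.874

Equating discounted utilities: u(3270) = δ^3·u(4905) ⇒ δ^3 = u(3270)/u(4905).
With u(x) = x: δ^3 = 3270/4905 = 0.66667.
So δ = 0.66667^(1/3) ≈ 0.874.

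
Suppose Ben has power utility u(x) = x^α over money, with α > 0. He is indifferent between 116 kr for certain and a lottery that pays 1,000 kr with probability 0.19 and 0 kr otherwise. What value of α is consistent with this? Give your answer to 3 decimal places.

EU(lottery) = 0.19·1000^α + 0.81·0 = 0.19·1000^α.
Equating: 116^α = 0.19·1000^α, i.e. 0.1160^α = 0.19.
Take logs: α = ln 0.19 / ln(116/1000) ≈ 0.77094.

α ≈ 0.771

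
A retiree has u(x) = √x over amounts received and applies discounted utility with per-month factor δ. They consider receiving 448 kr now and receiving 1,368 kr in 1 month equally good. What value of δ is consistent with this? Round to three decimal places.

Equating discounted utilities: u(448) = δ·u(1368) ⇒ δ = u(448)/u(1368).
With u(x) = √x: δ = √448/√1368 = √(448/1368) = 0.57226.

δ ≈ 0.572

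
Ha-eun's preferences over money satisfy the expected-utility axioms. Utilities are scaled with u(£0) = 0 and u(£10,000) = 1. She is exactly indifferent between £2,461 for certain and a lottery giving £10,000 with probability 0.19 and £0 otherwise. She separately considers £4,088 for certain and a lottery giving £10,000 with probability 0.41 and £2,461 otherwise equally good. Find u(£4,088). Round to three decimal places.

From the first indifference, u(£2,461) = 0.19·u(£10,000) + 0.81·u(£0) = 0.19·1 + 0.81·0 = 0.19.
Then u(£4,088) = 0.41·u(£10,000) + 0.59·u(£2,461) = 0.41·1.00 + 0.59·0.19 = 0.5221.

0.522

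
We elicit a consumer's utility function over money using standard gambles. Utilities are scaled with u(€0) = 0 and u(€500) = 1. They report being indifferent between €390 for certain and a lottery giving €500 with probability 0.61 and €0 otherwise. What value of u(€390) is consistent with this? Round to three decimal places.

0.610

The indifference gives u(€390) = 0.61·u(€500) + 0.39·u(€0) = 0.61·1 + 0.39·0 = 0.61.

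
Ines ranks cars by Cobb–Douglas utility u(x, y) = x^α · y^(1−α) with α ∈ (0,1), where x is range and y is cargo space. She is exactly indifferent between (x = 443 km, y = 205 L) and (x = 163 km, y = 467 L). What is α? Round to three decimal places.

α ≈ 0.452

Set the two utilities equal: 443^α·205^(1−α) = 163^α·467^(1−α).
Taking logs: α·ln 443 + (1−α)·ln 205 = α·ln 163 + (1−α)·ln 467, i.e. α·0.999820 = (1−α)·0.823319.
With A = 0.999820 and B = 0.823319: α·A = (1−α)·B, so α = B/(A+B) = 0.823319/1.823139 ≈ 0.452.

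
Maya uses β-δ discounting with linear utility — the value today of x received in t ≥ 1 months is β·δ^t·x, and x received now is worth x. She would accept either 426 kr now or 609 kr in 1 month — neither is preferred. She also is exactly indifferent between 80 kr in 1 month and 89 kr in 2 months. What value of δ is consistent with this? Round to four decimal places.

δ ≈ 0.8989

The second indifference involves only future payoffs, so β cancels: β·δ^1·80 = β·δ^2·89, giving δ = 80/89 = 0.89888.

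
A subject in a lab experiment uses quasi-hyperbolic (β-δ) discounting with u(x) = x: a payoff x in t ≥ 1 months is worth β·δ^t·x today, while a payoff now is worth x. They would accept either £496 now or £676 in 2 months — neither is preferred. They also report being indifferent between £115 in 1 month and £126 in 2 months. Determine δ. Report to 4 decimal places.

δ ≈ 0.9127

Both payoffs in the second observation are in the future, so β drops out: δ^1·115 = δ^2·126 ⇒ δ = 115/126 = 0.91270.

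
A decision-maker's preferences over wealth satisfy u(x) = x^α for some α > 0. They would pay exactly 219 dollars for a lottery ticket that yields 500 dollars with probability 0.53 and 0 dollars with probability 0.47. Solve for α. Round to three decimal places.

Since u(0) = 0, the lottery's EU is 0.53·500^α.
Indifference: 219^α = 0.53·500^α, so (219/500)^α = 0.53.
Taking logs: α·ln(219/500) = ln(0.53), so α = -0.634878 / -0.825536 ≈ 0.769.

α ≈ 0.769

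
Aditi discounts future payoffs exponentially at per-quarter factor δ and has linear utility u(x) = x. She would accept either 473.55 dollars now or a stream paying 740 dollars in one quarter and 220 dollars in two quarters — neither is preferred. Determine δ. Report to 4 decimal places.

δ ≈ 0.5500

The stream is worth 740δ + 220δ² today, so 740δ + 220δ² = 473.55.
Rearranged: 220δ² + 740δ − 473.55 = 0.
The positive root is δ = [−740 + √(740² + 4·220·473.55)] / (2·220) = (−740 + 982.000)/440 ≈ 0.5500.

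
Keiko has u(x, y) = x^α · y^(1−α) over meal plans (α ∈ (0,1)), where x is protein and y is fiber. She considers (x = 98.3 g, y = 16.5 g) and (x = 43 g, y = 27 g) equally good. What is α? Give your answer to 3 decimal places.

Indifference: 98.3^α · 16.5^(1−α) = 43^α · 27^(1−α).
(98.3/43)^α = (27/16.5)^(1−α); take logs: α·ln(98.3/43) = (1−α)·ln(27/16.5), i.e. α·0.826824 = (1−α)·0.492476.
With A = 0.826824 and B = 0.492476: α·A = (1−α)·B, so α = B/(A+B) = 0.492476/1.319300 ≈ 0.373.

α ≈ 0.373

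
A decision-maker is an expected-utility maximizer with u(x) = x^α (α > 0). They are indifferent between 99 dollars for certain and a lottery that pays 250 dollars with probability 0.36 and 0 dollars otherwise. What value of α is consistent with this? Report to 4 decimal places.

EU(lottery) = 0.36·250^α + 0.64·0 = 0.36·250^α.
Setting u(99) equal to that: 99^α = 0.36·250^α ⇒ (99/250)^α = 0.36.
Take logs: α = ln 0.36 / ln(99/250) ≈ 1.102889.

α ≈ 1.1029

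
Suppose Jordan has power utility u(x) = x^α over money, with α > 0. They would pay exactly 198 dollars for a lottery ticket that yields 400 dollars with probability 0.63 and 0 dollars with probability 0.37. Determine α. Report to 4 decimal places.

The lottery's expected utility is 0.63·u(400) + 0.37·u(0) = 0.63·400^α (since u(0) = 0 for α > 0).
Indifference: 198^α = 0.63·400^α, so (198/400)^α = 0.63.
α = ln(0.63) / ln(198/400) = -0.4620355/-0.7031975 ≈ 0.6570.

α ≈ 0.6570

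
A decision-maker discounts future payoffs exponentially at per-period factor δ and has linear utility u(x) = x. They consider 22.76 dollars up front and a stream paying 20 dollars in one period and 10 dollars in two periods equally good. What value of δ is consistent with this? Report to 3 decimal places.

δ ≈ 0.810

The stream is worth 20δ + 10δ² today, so 20δ + 10δ² = 22.76.
So 10δ² + 20δ − 22.76 = 0.
The positive root is δ = [−20 + √(20² + 4·10·22.76)] / (2·10) = (−20 + 36.199)/20 ≈ 0.810.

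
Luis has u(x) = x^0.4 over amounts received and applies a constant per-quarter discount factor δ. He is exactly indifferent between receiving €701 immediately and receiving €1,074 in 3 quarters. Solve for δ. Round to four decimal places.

δ ≈ 0.9447

The payoff in 3 quarters is discounted by δ^3, so u(701) = δ^3·u(1074) and δ^3 = u(701)/u(1074).
With u(x) = x^0.4: δ^3 = 701^0.4/1074^0.4 = (701/1074)^0.4 = 0.84311.
So δ = 0.84311^(1/3) ≈ 0.9447.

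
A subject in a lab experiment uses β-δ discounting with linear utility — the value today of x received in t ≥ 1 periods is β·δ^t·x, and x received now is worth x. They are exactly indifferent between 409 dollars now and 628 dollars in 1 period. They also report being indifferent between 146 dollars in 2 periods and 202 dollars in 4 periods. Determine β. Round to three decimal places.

The second indifference involves only future payoffs, so β cancels: β·δ^2·146 = β·δ^4·202, giving δ^2 = 146/202 = 0.72277, so δ = 0.85016.
The first indifference: 409 = β·δ·628, so β = 409/(δ·628) = 409/(0.85016·628) ≈ 0.766.

β ≈ 0.766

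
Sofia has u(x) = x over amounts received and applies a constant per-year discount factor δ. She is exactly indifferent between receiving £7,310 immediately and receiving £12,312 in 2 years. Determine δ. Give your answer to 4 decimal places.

δ ≈ 0.7705

Indifference means u(7310) = δ^2 · u(12312), so δ^2 = u(7310)/u(12312).
With u(x) = x: δ^2 = 7310/12312 = 0.59373.
Taking the square root: δ = 0.59373^(1/2) ≈ 0.7705.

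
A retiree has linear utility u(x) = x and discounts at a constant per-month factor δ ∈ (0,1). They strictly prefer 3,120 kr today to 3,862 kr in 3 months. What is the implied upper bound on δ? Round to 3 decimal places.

δ < 0.931

Comparing present values: 3120 > δ^3·3862.
So δ^3 < 3120/3862 = 0.80787; taking the cube root of both positive sides preserves the inequality.
δ < (3120/3862)^(1/3) ≈ 0.931.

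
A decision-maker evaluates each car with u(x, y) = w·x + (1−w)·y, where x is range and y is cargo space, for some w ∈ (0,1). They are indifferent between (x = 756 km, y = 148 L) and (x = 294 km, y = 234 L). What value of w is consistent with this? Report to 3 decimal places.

u(756,148) = u(294,234) means w·756 + (1−w)·148 = w·294 + (1−w)·234.
Collecting terms: w·462 = (1−w)·86.
Hence w = 86/(462+86) = 86/548 = 0.157.

w = 0.157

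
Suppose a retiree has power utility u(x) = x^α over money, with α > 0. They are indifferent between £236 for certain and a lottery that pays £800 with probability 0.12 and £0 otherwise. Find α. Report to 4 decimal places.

α ≈ 1.7368

The lottery's expected utility is 0.12·u(800) + 0.88·u(0) = 0.12·800^α (since u(0) = 0 for α > 0).
Equating: 236^α = 0.12·800^α, i.e. 0.2950^α = 0.12.
Taking logs: α·ln(236/800) = ln(0.12), so α = -2.1202635 / -1.2207799 ≈ 1.7368.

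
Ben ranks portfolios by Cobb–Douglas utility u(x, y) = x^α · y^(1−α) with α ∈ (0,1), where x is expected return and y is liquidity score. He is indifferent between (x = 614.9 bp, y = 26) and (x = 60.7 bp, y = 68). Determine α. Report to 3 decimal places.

α ≈ 0.293

Indifference: 614.9^α · 26^(1−α) = 60.7^α · 68^(1−α).
(614.9/60.7)^α = (68/26)^(1−α); take logs: α·ln(614.9/60.7) = (1−α)·ln(68/26), i.e. α·2.315516 = (1−α)·0.961411.
Thus α·(3.276927) = 0.961411, so α = 0.961411/3.276927 ≈ 0.293.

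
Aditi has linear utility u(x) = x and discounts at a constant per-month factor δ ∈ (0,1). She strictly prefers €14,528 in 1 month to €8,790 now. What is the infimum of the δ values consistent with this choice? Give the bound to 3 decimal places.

δ > 0.605

Under u(x) = x this choice says 8790 < δ·14528.
So δ > 8790/14528 = 0.60504.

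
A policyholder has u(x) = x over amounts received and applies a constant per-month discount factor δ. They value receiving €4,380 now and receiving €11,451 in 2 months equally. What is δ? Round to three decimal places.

δ ≈ 0.618

Indifference means u(4380) = δ^2 · u(11451), so δ^2 = u(4380)/u(11451).
With u(x) = x: δ^2 = 4380/11451 = 0.38250.
Hence δ = (0.38250)^(1/2) = 0.61847.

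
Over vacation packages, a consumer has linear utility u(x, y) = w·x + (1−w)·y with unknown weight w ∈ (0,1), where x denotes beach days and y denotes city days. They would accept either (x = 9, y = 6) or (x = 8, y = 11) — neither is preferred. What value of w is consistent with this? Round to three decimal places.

Equating utilities: w·9 + (1−w)·6 = w·8 + (1−w)·11.
w·(9−8) = (1−w)·(11−6), i.e. w·1 = (1−w)·5.
The marginal rate of substitution is 5/1, so w = 5/(1+5) = 0.833.

w = 0.833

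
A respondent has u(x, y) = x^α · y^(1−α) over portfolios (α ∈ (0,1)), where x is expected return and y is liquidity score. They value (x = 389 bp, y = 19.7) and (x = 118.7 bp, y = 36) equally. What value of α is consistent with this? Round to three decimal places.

The Cobb–Douglas utilities coincide, so 389^α·19.7^(1−α) = 118.7^α·36^(1−α).
Taking logs: α·ln 389 + (1−α)·ln 19.7 = α·ln 118.7 + (1−α)·ln 36, i.e. α·1.186980 = (1−α)·0.602900.
With A = 1.186980 and B = 0.602900: α·A = (1−α)·B, so α = B/(A+B) = 0.602900/1.789880 ≈ 0.337.

α ≈ 0.337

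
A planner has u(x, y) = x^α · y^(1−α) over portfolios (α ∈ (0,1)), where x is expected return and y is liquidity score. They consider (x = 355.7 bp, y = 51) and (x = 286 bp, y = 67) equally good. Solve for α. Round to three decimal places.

Indifference: 355.7^α · 51^(1−α) = 286^α · 67^(1−α).
Rearrange to (355.7/286)^α = (67/51)^(1−α) and take logs: α·0.218096 = (1−α)·0.272867.
With A = 0.218096 and B = 0.272867: α·A = (1−α)·B, so α = B/(A+B) = 0.272867/0.490963 ≈ 0.556.

α ≈ 0.556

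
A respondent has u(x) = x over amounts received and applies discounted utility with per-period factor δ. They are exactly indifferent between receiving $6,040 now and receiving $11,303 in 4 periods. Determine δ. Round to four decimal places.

δ ≈ 0.8550

The payoff in 4 periods is discounted by δ^4, so u(6040) = δ^4·u(11303) and δ^4 = u(6040)/u(11303).
With u(x) = x: δ^4 = 6040/11303 = 0.53437.
So δ = 0.53437^(1/4) ≈ 0.8550.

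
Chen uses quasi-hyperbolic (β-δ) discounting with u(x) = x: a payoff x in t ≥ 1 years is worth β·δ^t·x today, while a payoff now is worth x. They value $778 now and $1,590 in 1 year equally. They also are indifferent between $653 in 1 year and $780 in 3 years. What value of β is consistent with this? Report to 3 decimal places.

β ≈ 0.535

The second indifference involves only future payoffs, so β cancels: β·δ^1·653 = β·δ^3·780, giving δ^2 = 653/780 = 0.83718, so δ = 0.91498.
Now use the now-vs-future pair: 778 = β·δ·1590 gives β = 778/(0.91498·1590) ≈ 0.535.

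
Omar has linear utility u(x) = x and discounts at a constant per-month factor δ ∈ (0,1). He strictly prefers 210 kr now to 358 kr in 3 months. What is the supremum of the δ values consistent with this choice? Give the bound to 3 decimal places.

Comparing present values: 210 > δ^3·358.
Dividing by 358: δ^3 < 0.58659. Both sides are positive, so the cube root keeps the direction.
δ < (210/358)^(1/3) ≈ 0.837.

δ < 0.837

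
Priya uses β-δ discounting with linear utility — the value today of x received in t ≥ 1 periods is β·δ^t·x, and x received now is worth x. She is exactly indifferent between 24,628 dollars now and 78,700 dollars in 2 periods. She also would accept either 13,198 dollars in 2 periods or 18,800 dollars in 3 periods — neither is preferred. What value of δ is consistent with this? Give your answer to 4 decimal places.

δ ≈ 0.7020

From the later pair, β·δ^2·13198 = β·δ^3·18800; dividing through, δ = 13198/18800 = 0.70202.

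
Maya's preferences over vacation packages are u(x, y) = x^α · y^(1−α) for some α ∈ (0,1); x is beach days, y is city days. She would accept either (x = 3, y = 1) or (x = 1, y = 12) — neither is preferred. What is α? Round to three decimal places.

Set the two utilities equal: 3^α·1^(1−α) = 1^α·12^(1−α).
(3/1)^α = (12/1)^(1−α); take logs: α·ln(3/1) = (1−α)·ln(12/1), i.e. α·1.098612 = (1−α)·2.484907.
Thus α·(3.583519) = 2.484907, so α = 2.484907/3.583519 ≈ 0.693.

α ≈ 0.693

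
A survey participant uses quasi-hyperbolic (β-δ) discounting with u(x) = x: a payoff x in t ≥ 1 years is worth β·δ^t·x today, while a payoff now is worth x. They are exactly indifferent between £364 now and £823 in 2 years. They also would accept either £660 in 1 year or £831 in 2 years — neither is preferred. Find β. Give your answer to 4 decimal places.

From the later pair, β·δ^1·660 = β·δ^2·831; dividing through, δ = 660/831 = 0.79422.
Now use the now-vs-future pair: 364 = β·δ^2·823 gives β = 364/(0.63079·823) ≈ 0.7012.

β ≈ 0.7012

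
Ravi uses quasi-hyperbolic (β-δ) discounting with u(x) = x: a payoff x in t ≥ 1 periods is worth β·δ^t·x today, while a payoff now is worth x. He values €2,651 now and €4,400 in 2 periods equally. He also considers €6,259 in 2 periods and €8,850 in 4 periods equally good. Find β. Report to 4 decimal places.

β ≈ 0.8519

The second indifference involves only future payoffs, so β cancels: β·δ^2·6259 = β·δ^4·8850, giving δ^2 = 6259/8850 = 0.70723, so δ = 0.84097.
The first indifference: 2651 = β·δ^2·4400, so β = 2651/(δ^2·4400) = 2651/(0.70723·4400) ≈ 0.8519.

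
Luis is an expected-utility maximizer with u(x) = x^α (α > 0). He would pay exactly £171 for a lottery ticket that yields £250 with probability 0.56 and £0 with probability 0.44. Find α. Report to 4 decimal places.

The lottery's expected utility is 0.56·u(250) + 0.44·u(0) = 0.56·250^α (since u(0) = 0 for α > 0).
Setting u(171) equal to that: 171^α = 0.56·250^α ⇒ (171/250)^α = 0.56.
Take logs: α = ln 0.56 / ln(171/250) ≈ 1.526652.

α ≈ 1.5267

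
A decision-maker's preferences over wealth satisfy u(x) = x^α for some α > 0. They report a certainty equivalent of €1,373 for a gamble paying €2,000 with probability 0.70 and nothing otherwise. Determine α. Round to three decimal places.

α ≈ 0.948

Since u(0) = 0, the lottery's EU is 0.70·2000^α.
Indifference: 1373^α = 0.70·2000^α, so (1373/2000)^α = 0.70.
Taking logs: α·ln(1373/2000) = ln(0.70), so α = -0.356675 / -0.376149 ≈ 0.948.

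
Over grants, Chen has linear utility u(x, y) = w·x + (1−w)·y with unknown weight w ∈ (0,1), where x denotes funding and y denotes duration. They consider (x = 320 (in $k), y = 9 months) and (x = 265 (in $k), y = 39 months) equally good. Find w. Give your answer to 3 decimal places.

w = 0.353

u(320,9) = u(265,39) means w·320 + (1−w)·9 = w·265 + (1−w)·39.
Rearranging, 55·w − 30·(1−w) = 0.
So w/(1−w) = 30/55 = 0.5455, giving w = 30/(55+30) = 0.353.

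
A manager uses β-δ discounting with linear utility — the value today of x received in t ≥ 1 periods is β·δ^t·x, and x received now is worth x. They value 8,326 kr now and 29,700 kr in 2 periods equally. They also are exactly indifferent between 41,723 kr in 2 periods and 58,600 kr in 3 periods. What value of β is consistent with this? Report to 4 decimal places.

From the later pair, β·δ^2·41723 = β·δ^3·58600; dividing through, δ = 41723/58600 = 0.71200.
The first indifference: 8326 = β·δ^2·29700, so β = 8326/(δ^2·29700) = 8326/(0.50694·29700) ≈ 0.5530.

β ≈ 0.5530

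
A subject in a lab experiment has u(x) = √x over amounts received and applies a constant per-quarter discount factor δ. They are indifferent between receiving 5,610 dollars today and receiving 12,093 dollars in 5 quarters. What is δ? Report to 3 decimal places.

δ ≈ 0.926

Equating discounted utilities: u(5610) = δ^5·u(12093) ⇒ δ^5 = u(5610)/u(12093).
Since u(x) = √x, δ^5 = √(5610/12093) = 0.68111.
Taking the 5th root: δ = 0.68111^(1/5) ≈ 0.926.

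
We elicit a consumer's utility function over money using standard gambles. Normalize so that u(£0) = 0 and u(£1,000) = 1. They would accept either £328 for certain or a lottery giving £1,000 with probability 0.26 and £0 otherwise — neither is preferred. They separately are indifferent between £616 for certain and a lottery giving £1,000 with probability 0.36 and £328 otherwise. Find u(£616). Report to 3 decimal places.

0.526

The first gamble pins u(£328): it must equal 0.26·1 + 0.74·0 = 0.26.
The second indifference gives u(£616) = 0.36·u(£1,000) + 0.64·u(£328) = 0.36·1.00 + 0.64·0.26 = 0.5264.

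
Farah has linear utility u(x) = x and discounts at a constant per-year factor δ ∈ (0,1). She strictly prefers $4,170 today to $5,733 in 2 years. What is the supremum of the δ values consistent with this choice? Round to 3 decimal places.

Under u(x) = x this choice says 4170 > δ^2·5733.
Hence δ^2 < 4170/5733 = 0.72737, and x ↦ x^(1/2) is increasing on (0,∞).
δ < 0.72737^(1/2) = 0.853.

δ < 0.853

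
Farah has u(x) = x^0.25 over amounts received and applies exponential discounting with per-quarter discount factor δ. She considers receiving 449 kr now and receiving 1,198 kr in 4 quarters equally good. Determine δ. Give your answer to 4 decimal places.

δ ≈ 0.9405

Indifference means u(449) = δ^4 · u(1198), so δ^4 = u(449)/u(1198).
With u(x) = x^0.25: δ^4 = 449^0.25/1198^0.25 = (449/1198)^0.25 = 0.78243.
Hence δ = (0.78243)^(1/4) = 0.940507.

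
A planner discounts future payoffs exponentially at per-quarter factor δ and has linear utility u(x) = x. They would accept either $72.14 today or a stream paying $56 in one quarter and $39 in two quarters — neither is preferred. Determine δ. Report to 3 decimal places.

Present value of the stream is 56·δ + 39·δ². Indifference gives 56δ + 39δ² = 72.14.
That is, 39δ² + 56δ − 72.14 = 0, a quadratic in δ.
δ = (−56 + √(56² + 4·39·72.14)) / (2·39) = (−56 + √14389.84) / 78 ≈ 0.820.

δ ≈ 0.820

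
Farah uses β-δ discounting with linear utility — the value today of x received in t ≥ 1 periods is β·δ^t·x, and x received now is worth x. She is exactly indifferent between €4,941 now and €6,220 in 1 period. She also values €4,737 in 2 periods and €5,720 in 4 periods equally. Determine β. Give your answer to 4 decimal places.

β ≈ 0.8729

Both payoffs in the second observation are in the future, so β drops out: δ^2·4737 = δ^4·5720 ⇒ δ^2 = 4737/5720 = 0.82815, so δ = 0.91003.
Now use the now-vs-future pair: 4941 = β·δ·6220 gives β = 4941/(0.91003·6220) ≈ 0.8729.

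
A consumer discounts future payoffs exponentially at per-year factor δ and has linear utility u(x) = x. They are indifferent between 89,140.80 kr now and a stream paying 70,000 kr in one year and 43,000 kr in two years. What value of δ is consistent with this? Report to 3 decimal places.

δ ≈ 0.840

Equating present values: 89140.80 = 70000δ + 43000δ².
Rearranged: 43000δ² + 70000δ − 89140.80 = 0.
δ = (−70000 + √(70000² + 4·43000·89140.80)) / (2·43000) = (−70000 + √20232217600.00) / 86000 ≈ 0.840.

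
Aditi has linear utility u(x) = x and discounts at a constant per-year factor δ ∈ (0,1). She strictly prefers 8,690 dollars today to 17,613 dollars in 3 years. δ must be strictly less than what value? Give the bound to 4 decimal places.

δ < 0.7902

Comparing present values: 8690 > δ^3·17613.
Dividing by 17613: δ^3 < 0.49339. Both sides are positive, so the cube root keeps the direction.
δ < 0.49339^(1/3) = 0.7902.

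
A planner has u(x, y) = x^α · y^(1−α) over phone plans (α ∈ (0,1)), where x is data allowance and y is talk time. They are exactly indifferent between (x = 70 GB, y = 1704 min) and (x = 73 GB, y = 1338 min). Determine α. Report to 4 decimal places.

α ≈ 0.8521

Indifference: 70^α · 1704^(1−α) = 73^α · 1338^(1−α).
Rearrange to (70/73)^α = (1338/1704)^(1−α) and take logs: α·-0.0419642 = (1−α)·-0.2418025.
With A = -0.0419642 and B = -0.2418025: α·A = (1−α)·B, so α = B/(A+B) = -0.2418025/-0.2837667 ≈ 0.8521.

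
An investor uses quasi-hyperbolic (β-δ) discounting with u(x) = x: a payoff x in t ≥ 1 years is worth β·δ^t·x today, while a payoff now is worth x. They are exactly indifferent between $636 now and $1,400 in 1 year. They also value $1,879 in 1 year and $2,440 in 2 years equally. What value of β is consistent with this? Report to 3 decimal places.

The second indifference involves only future payoffs, so β cancels: β·δ^1·1879 = β·δ^2·2440, giving δ = 1879/2440 = 0.77008.
The first indifference: 636 = β·δ·1400, so β = 636/(δ·1400) = 636/(0.77008·1400) ≈ 0.590.

β ≈ 0.590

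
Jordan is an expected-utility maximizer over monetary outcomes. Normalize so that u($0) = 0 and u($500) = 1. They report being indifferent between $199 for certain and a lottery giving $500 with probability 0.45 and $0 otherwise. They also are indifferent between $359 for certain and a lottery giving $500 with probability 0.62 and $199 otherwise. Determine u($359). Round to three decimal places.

0.791

First, u($199) = 0.45·u($500) + 0.55·u($0) = 0.45.
Chaining: u($359) = 0.62·1.00 + 0.38·0.45 = 0.7910.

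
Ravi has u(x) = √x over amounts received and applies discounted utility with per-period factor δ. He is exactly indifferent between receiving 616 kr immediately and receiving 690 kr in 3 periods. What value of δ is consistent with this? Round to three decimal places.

δ ≈ 0.981

Equating discounted utilities: u(616) = δ^3·u(690) ⇒ δ^3 = u(616)/u(690).
With u(x) = √x: δ^3 = √616/√690 = √(616/690) = 0.94486.
So δ = 0.94486^(1/3) ≈ 0.981.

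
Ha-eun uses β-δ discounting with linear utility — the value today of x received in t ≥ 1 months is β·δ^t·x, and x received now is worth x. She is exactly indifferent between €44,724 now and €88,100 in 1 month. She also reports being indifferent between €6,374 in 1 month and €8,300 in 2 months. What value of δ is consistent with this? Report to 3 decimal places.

δ ≈ 0.768

From the later pair, β·δ^1·6374 = β·δ^2·8300; dividing through, δ = 6374/8300 = 0.76795.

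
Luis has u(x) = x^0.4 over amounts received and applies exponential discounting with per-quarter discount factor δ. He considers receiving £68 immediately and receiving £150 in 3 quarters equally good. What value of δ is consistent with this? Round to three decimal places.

δ ≈ 0.900

Indifference means u(68) = δ^3 · u(150), so δ^3 = u(68)/u(150).
Since u(x) = x^0.4, δ^3 = (68/150)^0.4 = 0.45333^0.4 = 0.72873.
So δ = 0.72873^(1/3) ≈ 0.900.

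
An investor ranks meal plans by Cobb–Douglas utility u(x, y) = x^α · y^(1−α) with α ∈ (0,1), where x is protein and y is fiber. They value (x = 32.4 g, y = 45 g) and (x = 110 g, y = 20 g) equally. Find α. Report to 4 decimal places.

α ≈ 0.3988

The Cobb–Douglas utilities coincide, so 32.4^α·45^(1−α) = 110^α·20^(1−α).
Rearrange to (32.4/110)^α = (20/45)^(1−α) and take logs: α·-1.2223219 = (1−α)·-0.8109302.
So α/(1−α) = (-0.8109302)/(-1.2223219) = 0.6634342, and α = 0.6634342/1.6634342 ≈ 0.3988.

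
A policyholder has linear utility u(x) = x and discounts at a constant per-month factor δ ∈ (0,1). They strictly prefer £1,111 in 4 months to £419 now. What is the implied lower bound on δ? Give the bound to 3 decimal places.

Comparing present values: 419 < δ^4·1111.
Dividing by 1111: δ^4 > 0.37714. Both sides are positive, so the 4th root keeps the direction.
δ > (419/1111)^(1/4) ≈ 0.784.

δ > 0.784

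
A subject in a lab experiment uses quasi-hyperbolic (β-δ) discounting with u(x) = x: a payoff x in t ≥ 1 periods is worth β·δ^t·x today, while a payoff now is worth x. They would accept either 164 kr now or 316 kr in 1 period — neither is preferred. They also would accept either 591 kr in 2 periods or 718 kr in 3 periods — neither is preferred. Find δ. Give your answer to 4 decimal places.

The second indifference involves only future payoffs, so β cancels: β·δ^2·591 = β·δ^3·718, giving δ = 591/718 = 0.82312.

δ ≈ 0.8231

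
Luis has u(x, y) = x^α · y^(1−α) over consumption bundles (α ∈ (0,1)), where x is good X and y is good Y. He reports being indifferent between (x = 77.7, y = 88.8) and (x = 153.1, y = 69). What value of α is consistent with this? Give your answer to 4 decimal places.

Indifference: 77.7^α · 88.8^(1−α) = 153.1^α · 69^(1−α).
(77.7/153.1)^α = (69/88.8)^(1−α); take logs: α·ln(77.7/153.1) = (1−α)·ln(69/88.8), i.e. α·-0.6782360 = (1−α)·-0.2522801.
So α/(1−α) = (-0.2522801)/(-0.6782360) = 0.3719651, and α = 0.3719651/1.3719651 ≈ 0.2711.

α ≈ 0.2711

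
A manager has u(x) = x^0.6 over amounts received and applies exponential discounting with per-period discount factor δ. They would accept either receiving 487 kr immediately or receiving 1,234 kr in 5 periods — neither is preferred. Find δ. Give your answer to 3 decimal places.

δ ≈ 0.894

The payoff in 5 periods is discounted by δ^5, so u(487) = δ^5·u(1234) and δ^5 = u(487)/u(1234).
With u(x) = x^0.6: δ^5 = 487^0.6/1234^0.6 = (487/1234)^0.6 = 0.57244.
Hence δ = (0.57244)^(1/5) = 0.89443.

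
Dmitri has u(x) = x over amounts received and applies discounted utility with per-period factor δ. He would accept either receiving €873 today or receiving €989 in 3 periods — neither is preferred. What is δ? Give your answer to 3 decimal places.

Equating discounted utilities: u(873) = δ^3·u(989) ⇒ δ^3 = u(873)/u(989).
With u(x) = x: δ^3 = 873/989 = 0.88271.
Taking the cube root: δ = 0.88271^(1/3) ≈ 0.959.

δ ≈ 0.959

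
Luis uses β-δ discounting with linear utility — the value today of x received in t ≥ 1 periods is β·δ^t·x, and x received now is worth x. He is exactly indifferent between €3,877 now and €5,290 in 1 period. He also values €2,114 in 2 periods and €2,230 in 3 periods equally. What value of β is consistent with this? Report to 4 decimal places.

The second indifference involves only future payoffs, so β cancels: β·δ^2·2114 = β·δ^3·2230, giving δ = 2114/2230 = 0.94798.
Substituting δ into 3877 = β·δ·5290: β = 3877/(5014.825) ≈ 0.7731.

β ≈ 0.7731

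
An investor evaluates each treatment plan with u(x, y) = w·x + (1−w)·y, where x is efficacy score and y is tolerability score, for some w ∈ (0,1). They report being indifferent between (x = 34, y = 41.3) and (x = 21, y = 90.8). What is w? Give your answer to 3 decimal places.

w = 0.792

Equating utilities: w·34 + (1−w)·41.3 = w·21 + (1−w)·90.8.
Rearranging, 13·w − 49.5·(1−w) = 0.
Hence w = 49.5/(13+49.5) = 49.5/62.5 = 0.792.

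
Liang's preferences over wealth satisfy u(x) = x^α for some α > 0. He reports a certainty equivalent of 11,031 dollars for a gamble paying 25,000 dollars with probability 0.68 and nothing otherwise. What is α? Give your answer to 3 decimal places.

EU(lottery) = 0.68·25000^α + 0.32·0 = 0.68·25000^α.
Equating: 11031^α = 0.68·25000^α, i.e. 0.4412^α = 0.68.
Take logs: α = ln 0.68 / ln(11031/25000) ≈ 0.47137.

α ≈ 0.471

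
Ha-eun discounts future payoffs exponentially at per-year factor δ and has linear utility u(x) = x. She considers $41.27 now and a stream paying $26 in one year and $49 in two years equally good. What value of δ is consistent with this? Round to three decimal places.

The stream is worth 26δ + 49δ² today, so 26δ + 49δ² = 41.27.
So 49δ² + 26δ − 41.27 = 0.
By the quadratic formula (taking the positive root), δ = (−26 + √8764.92) / 98 ≈ 0.690.

δ ≈ 0.690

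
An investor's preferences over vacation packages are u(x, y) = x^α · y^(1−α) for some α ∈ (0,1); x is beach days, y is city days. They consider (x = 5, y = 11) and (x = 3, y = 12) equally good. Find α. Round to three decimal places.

Set the two utilities equal: 5^α·11^(1−α) = 3^α·12^(1−α).
(5/3)^α = (12/11)^(1−α); take logs: α·ln(5/3) = (1−α)·ln(12/11), i.e. α·0.510826 = (1−α)·0.087011.
With A = 0.510826 and B = 0.087011: α·A = (1−α)·B, so α = B/(A+B) = 0.087011/0.597837 ≈ 0.146.

α ≈ 0.146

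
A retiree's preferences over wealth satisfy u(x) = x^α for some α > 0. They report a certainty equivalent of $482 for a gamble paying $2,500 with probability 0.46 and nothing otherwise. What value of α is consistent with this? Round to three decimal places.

α ≈ 0.472

The lottery's expected utility is 0.46·u(2500) + 0.54·u(0) = 0.46·2500^α (since u(0) = 0 for α > 0).
Equating: 482^α = 0.46·2500^α, i.e. 0.1928^α = 0.46.
Take logs: α = ln 0.46 / ln(482/2500) ≈ 0.47174.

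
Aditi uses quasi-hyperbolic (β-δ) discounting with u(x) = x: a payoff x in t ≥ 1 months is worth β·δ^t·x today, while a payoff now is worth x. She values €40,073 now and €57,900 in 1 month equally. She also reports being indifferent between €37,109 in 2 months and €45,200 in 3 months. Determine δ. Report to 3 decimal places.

From the later pair, β·δ^2·37109 = β·δ^3·45200; dividing through, δ = 37109/45200 = 0.82100.

δ ≈ 0.821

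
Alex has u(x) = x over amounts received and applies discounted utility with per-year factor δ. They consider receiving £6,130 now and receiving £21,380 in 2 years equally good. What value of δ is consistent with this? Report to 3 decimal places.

δ ≈ 0.535

Indifference means u(6130) = δ^2 · u(21380), so δ^2 = u(6130)/u(21380).
With u(x) = x: δ^2 = 6130/21380 = 0.28672.
Hence δ = (0.28672)^(1/2) = 0.53546.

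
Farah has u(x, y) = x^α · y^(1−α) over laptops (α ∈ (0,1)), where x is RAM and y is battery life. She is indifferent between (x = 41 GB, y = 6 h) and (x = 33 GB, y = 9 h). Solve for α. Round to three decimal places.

α ≈ 0.651

Indifference: 41^α · 6^(1−α) = 33^α · 9^(1−α).
Rearrange to (41/33)^α = (9/6)^(1−α) and take logs: α·0.217065 = (1−α)·0.405465.
Thus α·(0.622530) = 0.405465, so α = 0.405465/0.622530 ≈ 0.651.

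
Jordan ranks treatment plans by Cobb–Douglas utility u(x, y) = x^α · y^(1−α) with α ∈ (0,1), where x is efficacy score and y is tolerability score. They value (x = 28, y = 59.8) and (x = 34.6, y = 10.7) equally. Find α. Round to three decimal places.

The Cobb–Douglas utilities coincide, so 28^α·59.8^(1−α) = 34.6^α·10.7^(1−α).
Taking logs: α·ln 28 + (1−α)·ln 59.8 = α·ln 34.6 + (1−α)·ln 10.7, i.e. α·-0.211649 = (1−α)·-1.720762.
With A = -0.211649 and B = -1.720762: α·A = (1−α)·B, so α = B/(A+B) = -1.720762/-1.932411 ≈ 0.890.

α ≈ 0.890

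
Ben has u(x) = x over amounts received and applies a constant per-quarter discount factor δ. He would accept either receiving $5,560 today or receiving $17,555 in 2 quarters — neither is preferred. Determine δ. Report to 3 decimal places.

δ ≈ 0.563

The payoff in 2 quarters is discounted by δ^2, so u(5560) = δ^2·u(17555) and δ^2 = u(5560)/u(17555).
With u(x) = x: δ^2 = 5560/17555 = 0.31672.
So δ = 0.31672^(1/2) ≈ 0.563.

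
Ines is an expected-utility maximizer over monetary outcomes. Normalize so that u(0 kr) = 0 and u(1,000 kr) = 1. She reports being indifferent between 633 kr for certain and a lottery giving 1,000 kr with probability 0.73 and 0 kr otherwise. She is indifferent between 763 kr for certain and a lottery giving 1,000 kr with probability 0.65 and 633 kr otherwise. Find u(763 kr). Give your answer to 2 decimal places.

First, u(633 kr) = 0.73·u(1,000 kr) + 0.27·u(0 kr) = 0.73.
Then u(763 kr) = 0.65·u(1,000 kr) + 0.35·u(633 kr) = 0.65·1.00 + 0.35·0.73 = 0.9055.

0.91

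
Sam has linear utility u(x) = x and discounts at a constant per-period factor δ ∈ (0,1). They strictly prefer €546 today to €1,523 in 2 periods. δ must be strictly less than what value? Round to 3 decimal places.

δ < 0.599

Under u(x) = x this choice says 546 > δ^2·1523.
Dividing by 1523: δ^2 < 0.35850. Both sides are positive, so the square root keeps the direction.
δ < 0.35850^(1/2) = 0.599.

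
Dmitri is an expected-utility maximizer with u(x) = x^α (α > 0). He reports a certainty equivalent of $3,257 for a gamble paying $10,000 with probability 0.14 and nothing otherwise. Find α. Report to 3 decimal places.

α ≈ 1.753

The lottery's expected utility is 0.14·u(10000) + 0.86·u(0) = 0.14·10000^α (since u(0) = 0 for α > 0).
Equating: 3257^α = 0.14·10000^α, i.e. 0.3257^α = 0.14.
Take logs: α = ln 0.14 / ln(3257/10000) ≈ 1.75267.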